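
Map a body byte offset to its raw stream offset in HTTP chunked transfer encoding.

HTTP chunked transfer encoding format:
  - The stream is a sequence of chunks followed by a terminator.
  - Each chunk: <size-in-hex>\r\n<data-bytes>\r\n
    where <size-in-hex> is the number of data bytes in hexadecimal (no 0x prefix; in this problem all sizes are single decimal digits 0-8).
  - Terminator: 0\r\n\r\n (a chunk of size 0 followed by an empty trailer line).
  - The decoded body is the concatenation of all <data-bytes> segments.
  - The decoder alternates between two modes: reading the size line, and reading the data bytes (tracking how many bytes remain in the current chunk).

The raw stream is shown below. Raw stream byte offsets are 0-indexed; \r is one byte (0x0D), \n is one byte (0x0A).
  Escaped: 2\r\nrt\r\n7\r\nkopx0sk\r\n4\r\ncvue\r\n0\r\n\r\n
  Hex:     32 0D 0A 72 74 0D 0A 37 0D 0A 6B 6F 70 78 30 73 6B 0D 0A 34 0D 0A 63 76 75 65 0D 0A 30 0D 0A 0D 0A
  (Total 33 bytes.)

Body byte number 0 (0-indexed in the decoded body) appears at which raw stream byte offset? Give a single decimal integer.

Answer: 3

Derivation:
Chunk 1: stream[0..1]='2' size=0x2=2, data at stream[3..5]='rt' -> body[0..2], body so far='rt'
Chunk 2: stream[7..8]='7' size=0x7=7, data at stream[10..17]='kopx0sk' -> body[2..9], body so far='rtkopx0sk'
Chunk 3: stream[19..20]='4' size=0x4=4, data at stream[22..26]='cvue' -> body[9..13], body so far='rtkopx0skcvue'
Chunk 4: stream[28..29]='0' size=0 (terminator). Final body='rtkopx0skcvue' (13 bytes)
Body byte 0 at stream offset 3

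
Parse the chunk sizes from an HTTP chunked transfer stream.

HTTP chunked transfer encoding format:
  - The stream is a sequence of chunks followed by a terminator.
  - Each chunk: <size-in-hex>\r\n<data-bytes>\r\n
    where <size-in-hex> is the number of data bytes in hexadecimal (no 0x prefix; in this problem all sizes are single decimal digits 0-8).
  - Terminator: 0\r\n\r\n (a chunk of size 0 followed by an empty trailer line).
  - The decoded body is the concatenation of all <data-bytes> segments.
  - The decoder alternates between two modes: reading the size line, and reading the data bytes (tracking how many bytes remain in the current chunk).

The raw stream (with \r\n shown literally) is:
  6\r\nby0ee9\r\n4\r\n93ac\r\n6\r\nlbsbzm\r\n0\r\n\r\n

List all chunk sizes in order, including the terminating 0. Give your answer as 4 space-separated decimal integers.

Answer: 6 4 6 0

Derivation:
Chunk 1: stream[0..1]='6' size=0x6=6, data at stream[3..9]='by0ee9' -> body[0..6], body so far='by0ee9'
Chunk 2: stream[11..12]='4' size=0x4=4, data at stream[14..18]='93ac' -> body[6..10], body so far='by0ee993ac'
Chunk 3: stream[20..21]='6' size=0x6=6, data at stream[23..29]='lbsbzm' -> body[10..16], body so far='by0ee993aclbsbzm'
Chunk 4: stream[31..32]='0' size=0 (terminator). Final body='by0ee993aclbsbzm' (16 bytes)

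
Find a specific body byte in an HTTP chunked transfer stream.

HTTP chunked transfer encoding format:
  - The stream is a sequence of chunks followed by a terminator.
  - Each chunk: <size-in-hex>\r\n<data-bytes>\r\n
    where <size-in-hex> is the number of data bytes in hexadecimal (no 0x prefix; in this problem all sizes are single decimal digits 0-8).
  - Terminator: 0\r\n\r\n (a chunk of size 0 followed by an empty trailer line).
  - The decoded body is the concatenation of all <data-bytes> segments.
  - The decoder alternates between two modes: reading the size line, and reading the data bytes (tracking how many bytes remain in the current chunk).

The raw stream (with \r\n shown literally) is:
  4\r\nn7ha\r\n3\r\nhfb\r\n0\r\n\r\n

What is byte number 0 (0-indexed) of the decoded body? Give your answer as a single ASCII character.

Chunk 1: stream[0..1]='4' size=0x4=4, data at stream[3..7]='n7ha' -> body[0..4], body so far='n7ha'
Chunk 2: stream[9..10]='3' size=0x3=3, data at stream[12..15]='hfb' -> body[4..7], body so far='n7hahfb'
Chunk 3: stream[17..18]='0' size=0 (terminator). Final body='n7hahfb' (7 bytes)
Body byte 0 = 'n'

Answer: n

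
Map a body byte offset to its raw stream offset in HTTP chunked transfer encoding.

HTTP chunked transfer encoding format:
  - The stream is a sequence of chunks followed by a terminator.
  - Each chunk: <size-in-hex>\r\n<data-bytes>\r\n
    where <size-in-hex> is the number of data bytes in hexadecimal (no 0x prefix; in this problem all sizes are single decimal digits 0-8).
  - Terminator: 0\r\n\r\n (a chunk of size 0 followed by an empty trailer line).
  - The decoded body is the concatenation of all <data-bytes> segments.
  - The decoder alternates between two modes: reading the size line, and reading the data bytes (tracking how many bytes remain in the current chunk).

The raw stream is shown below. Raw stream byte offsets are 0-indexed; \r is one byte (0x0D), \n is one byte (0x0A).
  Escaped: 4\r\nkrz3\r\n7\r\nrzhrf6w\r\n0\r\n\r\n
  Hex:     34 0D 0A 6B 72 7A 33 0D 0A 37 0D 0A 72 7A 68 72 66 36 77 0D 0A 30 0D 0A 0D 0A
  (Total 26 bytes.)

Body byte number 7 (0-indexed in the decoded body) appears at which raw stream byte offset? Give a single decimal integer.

Chunk 1: stream[0..1]='4' size=0x4=4, data at stream[3..7]='krz3' -> body[0..4], body so far='krz3'
Chunk 2: stream[9..10]='7' size=0x7=7, data at stream[12..19]='rzhrf6w' -> body[4..11], body so far='krz3rzhrf6w'
Chunk 3: stream[21..22]='0' size=0 (terminator). Final body='krz3rzhrf6w' (11 bytes)
Body byte 7 at stream offset 15

Answer: 15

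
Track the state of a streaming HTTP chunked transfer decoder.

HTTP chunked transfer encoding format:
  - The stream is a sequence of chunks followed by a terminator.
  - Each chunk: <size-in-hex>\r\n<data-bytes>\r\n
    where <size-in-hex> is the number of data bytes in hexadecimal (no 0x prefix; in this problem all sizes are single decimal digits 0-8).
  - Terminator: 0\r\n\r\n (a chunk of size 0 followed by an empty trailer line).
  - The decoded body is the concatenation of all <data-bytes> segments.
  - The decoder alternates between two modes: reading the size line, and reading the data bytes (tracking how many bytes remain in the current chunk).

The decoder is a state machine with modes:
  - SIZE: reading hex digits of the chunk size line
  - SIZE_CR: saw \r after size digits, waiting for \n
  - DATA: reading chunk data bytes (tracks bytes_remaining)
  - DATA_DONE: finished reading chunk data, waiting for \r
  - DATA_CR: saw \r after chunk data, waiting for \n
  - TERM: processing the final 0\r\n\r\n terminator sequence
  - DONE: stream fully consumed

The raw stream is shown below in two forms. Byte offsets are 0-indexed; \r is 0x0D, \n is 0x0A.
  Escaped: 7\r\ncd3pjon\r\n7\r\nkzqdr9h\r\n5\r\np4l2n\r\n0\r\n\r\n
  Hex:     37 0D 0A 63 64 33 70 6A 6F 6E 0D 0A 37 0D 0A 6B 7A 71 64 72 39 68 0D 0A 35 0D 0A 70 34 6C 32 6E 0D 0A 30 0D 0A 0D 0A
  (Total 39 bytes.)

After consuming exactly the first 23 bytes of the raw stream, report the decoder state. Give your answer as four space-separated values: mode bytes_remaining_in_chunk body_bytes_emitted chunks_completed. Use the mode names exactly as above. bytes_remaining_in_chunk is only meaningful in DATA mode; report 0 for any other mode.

Byte 0 = '7': mode=SIZE remaining=0 emitted=0 chunks_done=0
Byte 1 = 0x0D: mode=SIZE_CR remaining=0 emitted=0 chunks_done=0
Byte 2 = 0x0A: mode=DATA remaining=7 emitted=0 chunks_done=0
Byte 3 = 'c': mode=DATA remaining=6 emitted=1 chunks_done=0
Byte 4 = 'd': mode=DATA remaining=5 emitted=2 chunks_done=0
Byte 5 = '3': mode=DATA remaining=4 emitted=3 chunks_done=0
Byte 6 = 'p': mode=DATA remaining=3 emitted=4 chunks_done=0
Byte 7 = 'j': mode=DATA remaining=2 emitted=5 chunks_done=0
Byte 8 = 'o': mode=DATA remaining=1 emitted=6 chunks_done=0
Byte 9 = 'n': mode=DATA_DONE remaining=0 emitted=7 chunks_done=0
Byte 10 = 0x0D: mode=DATA_CR remaining=0 emitted=7 chunks_done=0
Byte 11 = 0x0A: mode=SIZE remaining=0 emitted=7 chunks_done=1
Byte 12 = '7': mode=SIZE remaining=0 emitted=7 chunks_done=1
Byte 13 = 0x0D: mode=SIZE_CR remaining=0 emitted=7 chunks_done=1
Byte 14 = 0x0A: mode=DATA remaining=7 emitted=7 chunks_done=1
Byte 15 = 'k': mode=DATA remaining=6 emitted=8 chunks_done=1
Byte 16 = 'z': mode=DATA remaining=5 emitted=9 chunks_done=1
Byte 17 = 'q': mode=DATA remaining=4 emitted=10 chunks_done=1
Byte 18 = 'd': mode=DATA remaining=3 emitted=11 chunks_done=1
Byte 19 = 'r': mode=DATA remaining=2 emitted=12 chunks_done=1
Byte 20 = '9': mode=DATA remaining=1 emitted=13 chunks_done=1
Byte 21 = 'h': mode=DATA_DONE remaining=0 emitted=14 chunks_done=1
Byte 22 = 0x0D: mode=DATA_CR remaining=0 emitted=14 chunks_done=1

Answer: DATA_CR 0 14 1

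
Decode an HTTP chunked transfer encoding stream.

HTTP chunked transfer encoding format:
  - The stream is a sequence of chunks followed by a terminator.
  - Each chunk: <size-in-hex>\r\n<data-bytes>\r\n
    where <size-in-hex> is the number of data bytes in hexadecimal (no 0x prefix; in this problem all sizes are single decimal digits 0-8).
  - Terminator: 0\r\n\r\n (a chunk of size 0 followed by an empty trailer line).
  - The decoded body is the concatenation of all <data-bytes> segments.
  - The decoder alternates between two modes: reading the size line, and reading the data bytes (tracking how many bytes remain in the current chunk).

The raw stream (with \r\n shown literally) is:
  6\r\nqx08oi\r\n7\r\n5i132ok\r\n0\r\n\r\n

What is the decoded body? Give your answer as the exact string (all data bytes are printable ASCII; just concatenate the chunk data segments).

Answer: qx08oi5i132ok

Derivation:
Chunk 1: stream[0..1]='6' size=0x6=6, data at stream[3..9]='qx08oi' -> body[0..6], body so far='qx08oi'
Chunk 2: stream[11..12]='7' size=0x7=7, data at stream[14..21]='5i132ok' -> body[6..13], body so far='qx08oi5i132ok'
Chunk 3: stream[23..24]='0' size=0 (terminator). Final body='qx08oi5i132ok' (13 bytes)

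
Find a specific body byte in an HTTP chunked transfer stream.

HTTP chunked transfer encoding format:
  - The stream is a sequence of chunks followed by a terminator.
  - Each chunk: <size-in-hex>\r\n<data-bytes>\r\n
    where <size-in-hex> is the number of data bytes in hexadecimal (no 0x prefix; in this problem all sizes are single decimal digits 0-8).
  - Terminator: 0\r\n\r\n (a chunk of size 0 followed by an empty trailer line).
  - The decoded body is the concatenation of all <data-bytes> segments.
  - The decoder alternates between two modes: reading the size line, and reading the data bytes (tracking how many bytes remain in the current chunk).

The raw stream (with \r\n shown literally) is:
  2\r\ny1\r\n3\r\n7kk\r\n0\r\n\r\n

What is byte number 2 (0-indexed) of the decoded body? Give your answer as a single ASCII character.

Answer: 7

Derivation:
Chunk 1: stream[0..1]='2' size=0x2=2, data at stream[3..5]='y1' -> body[0..2], body so far='y1'
Chunk 2: stream[7..8]='3' size=0x3=3, data at stream[10..13]='7kk' -> body[2..5], body so far='y17kk'
Chunk 3: stream[15..16]='0' size=0 (terminator). Final body='y17kk' (5 bytes)
Body byte 2 = '7'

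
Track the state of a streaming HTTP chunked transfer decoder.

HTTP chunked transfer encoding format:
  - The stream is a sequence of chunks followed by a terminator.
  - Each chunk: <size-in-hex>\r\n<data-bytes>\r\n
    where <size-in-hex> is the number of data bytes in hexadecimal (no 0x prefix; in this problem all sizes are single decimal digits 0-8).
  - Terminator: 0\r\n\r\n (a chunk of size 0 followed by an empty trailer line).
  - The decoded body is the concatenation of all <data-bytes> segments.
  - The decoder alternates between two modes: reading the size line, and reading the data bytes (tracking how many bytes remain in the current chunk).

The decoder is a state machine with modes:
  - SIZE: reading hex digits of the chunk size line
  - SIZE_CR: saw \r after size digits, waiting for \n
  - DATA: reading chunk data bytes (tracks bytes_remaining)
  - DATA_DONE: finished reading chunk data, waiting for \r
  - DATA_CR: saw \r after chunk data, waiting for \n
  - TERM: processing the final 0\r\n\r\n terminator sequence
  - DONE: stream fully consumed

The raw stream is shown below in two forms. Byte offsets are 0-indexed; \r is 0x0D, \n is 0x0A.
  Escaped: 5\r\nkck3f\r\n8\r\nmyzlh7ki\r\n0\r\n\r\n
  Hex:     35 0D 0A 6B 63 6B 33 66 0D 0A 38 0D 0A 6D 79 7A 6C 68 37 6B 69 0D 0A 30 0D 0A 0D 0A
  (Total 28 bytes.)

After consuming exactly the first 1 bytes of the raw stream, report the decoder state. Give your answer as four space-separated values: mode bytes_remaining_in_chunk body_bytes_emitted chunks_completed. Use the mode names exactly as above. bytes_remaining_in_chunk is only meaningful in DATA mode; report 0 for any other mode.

Byte 0 = '5': mode=SIZE remaining=0 emitted=0 chunks_done=0

Answer: SIZE 0 0 0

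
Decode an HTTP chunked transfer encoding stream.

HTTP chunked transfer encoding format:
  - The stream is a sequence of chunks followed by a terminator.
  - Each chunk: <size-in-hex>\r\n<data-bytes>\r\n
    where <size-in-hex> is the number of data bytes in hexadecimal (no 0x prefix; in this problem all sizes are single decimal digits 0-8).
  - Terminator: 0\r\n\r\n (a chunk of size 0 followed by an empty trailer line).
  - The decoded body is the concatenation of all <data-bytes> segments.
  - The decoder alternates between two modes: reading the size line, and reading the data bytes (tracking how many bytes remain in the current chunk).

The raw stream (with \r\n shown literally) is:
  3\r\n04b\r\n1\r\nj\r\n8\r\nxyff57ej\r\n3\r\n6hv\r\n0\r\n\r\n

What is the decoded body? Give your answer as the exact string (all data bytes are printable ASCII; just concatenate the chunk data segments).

Answer: 04bjxyff57ej6hv

Derivation:
Chunk 1: stream[0..1]='3' size=0x3=3, data at stream[3..6]='04b' -> body[0..3], body so far='04b'
Chunk 2: stream[8..9]='1' size=0x1=1, data at stream[11..12]='j' -> body[3..4], body so far='04bj'
Chunk 3: stream[14..15]='8' size=0x8=8, data at stream[17..25]='xyff57ej' -> body[4..12], body so far='04bjxyff57ej'
Chunk 4: stream[27..28]='3' size=0x3=3, data at stream[30..33]='6hv' -> body[12..15], body so far='04bjxyff57ej6hv'
Chunk 5: stream[35..36]='0' size=0 (terminator). Final body='04bjxyff57ej6hv' (15 bytes)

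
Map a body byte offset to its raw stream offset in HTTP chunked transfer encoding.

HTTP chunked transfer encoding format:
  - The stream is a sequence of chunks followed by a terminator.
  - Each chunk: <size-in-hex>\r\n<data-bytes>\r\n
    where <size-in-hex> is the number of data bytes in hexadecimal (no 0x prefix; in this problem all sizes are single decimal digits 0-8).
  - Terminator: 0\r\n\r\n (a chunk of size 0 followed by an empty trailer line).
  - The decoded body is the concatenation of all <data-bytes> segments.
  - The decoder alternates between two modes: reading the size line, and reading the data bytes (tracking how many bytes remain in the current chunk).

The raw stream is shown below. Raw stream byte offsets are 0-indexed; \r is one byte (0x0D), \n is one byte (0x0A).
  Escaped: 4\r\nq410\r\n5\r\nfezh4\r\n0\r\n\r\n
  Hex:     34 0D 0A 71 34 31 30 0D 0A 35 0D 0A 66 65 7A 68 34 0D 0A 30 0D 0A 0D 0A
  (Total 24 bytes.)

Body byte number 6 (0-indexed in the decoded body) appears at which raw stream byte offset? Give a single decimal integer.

Chunk 1: stream[0..1]='4' size=0x4=4, data at stream[3..7]='q410' -> body[0..4], body so far='q410'
Chunk 2: stream[9..10]='5' size=0x5=5, data at stream[12..17]='fezh4' -> body[4..9], body so far='q410fezh4'
Chunk 3: stream[19..20]='0' size=0 (terminator). Final body='q410fezh4' (9 bytes)
Body byte 6 at stream offset 14

Answer: 14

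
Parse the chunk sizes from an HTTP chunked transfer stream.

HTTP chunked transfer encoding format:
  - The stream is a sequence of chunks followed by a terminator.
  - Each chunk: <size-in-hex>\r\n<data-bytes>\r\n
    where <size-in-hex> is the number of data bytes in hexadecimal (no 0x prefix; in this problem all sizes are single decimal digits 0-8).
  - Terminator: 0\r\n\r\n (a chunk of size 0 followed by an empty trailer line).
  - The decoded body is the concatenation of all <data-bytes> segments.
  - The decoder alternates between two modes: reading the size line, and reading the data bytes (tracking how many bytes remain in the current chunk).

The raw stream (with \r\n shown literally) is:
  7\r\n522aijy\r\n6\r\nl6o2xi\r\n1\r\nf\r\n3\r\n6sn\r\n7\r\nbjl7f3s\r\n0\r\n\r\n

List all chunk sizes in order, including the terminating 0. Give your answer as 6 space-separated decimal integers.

Answer: 7 6 1 3 7 0

Derivation:
Chunk 1: stream[0..1]='7' size=0x7=7, data at stream[3..10]='522aijy' -> body[0..7], body so far='522aijy'
Chunk 2: stream[12..13]='6' size=0x6=6, data at stream[15..21]='l6o2xi' -> body[7..13], body so far='522aijyl6o2xi'
Chunk 3: stream[23..24]='1' size=0x1=1, data at stream[26..27]='f' -> body[13..14], body so far='522aijyl6o2xif'
Chunk 4: stream[29..30]='3' size=0x3=3, data at stream[32..35]='6sn' -> body[14..17], body so far='522aijyl6o2xif6sn'
Chunk 5: stream[37..38]='7' size=0x7=7, data at stream[40..47]='bjl7f3s' -> body[17..24], body so far='522aijyl6o2xif6snbjl7f3s'
Chunk 6: stream[49..50]='0' size=0 (terminator). Final body='522aijyl6o2xif6snbjl7f3s' (24 bytes)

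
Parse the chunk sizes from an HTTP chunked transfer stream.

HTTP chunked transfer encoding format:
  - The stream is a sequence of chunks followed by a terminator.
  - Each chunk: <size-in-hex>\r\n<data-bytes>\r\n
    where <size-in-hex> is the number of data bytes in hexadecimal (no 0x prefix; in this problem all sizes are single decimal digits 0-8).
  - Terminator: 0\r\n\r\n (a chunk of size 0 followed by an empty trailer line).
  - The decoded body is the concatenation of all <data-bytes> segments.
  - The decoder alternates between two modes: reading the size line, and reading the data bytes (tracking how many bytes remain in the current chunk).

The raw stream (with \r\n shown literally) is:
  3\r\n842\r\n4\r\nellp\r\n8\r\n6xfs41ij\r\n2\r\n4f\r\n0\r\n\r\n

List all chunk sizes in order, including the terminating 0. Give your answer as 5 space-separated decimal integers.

Answer: 3 4 8 2 0

Derivation:
Chunk 1: stream[0..1]='3' size=0x3=3, data at stream[3..6]='842' -> body[0..3], body so far='842'
Chunk 2: stream[8..9]='4' size=0x4=4, data at stream[11..15]='ellp' -> body[3..7], body so far='842ellp'
Chunk 3: stream[17..18]='8' size=0x8=8, data at stream[20..28]='6xfs41ij' -> body[7..15], body so far='842ellp6xfs41ij'
Chunk 4: stream[30..31]='2' size=0x2=2, data at stream[33..35]='4f' -> body[15..17], body so far='842ellp6xfs41ij4f'
Chunk 5: stream[37..38]='0' size=0 (terminator). Final body='842ellp6xfs41ij4f' (17 bytes)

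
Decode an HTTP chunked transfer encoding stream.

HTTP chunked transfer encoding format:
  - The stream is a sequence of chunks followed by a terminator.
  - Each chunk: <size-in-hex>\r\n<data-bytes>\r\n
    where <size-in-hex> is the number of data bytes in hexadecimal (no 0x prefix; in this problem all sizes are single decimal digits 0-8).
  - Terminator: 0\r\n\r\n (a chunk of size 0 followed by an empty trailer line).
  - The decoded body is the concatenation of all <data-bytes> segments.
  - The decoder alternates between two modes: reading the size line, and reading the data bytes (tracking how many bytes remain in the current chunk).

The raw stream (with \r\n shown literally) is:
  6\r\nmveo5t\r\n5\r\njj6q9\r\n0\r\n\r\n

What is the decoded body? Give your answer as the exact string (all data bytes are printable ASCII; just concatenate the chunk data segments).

Chunk 1: stream[0..1]='6' size=0x6=6, data at stream[3..9]='mveo5t' -> body[0..6], body so far='mveo5t'
Chunk 2: stream[11..12]='5' size=0x5=5, data at stream[14..19]='jj6q9' -> body[6..11], body so far='mveo5tjj6q9'
Chunk 3: stream[21..22]='0' size=0 (terminator). Final body='mveo5tjj6q9' (11 bytes)

Answer: mveo5tjj6q9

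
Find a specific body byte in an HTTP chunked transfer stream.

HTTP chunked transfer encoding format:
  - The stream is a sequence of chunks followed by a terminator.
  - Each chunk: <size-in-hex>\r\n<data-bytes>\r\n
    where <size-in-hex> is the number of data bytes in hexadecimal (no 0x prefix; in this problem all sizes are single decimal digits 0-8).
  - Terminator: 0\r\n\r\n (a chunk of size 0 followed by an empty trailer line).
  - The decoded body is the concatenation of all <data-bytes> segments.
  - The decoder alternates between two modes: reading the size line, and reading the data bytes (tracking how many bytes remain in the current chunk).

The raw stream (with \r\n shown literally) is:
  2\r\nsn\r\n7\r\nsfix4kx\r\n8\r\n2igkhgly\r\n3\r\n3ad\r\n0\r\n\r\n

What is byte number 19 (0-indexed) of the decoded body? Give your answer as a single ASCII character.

Chunk 1: stream[0..1]='2' size=0x2=2, data at stream[3..5]='sn' -> body[0..2], body so far='sn'
Chunk 2: stream[7..8]='7' size=0x7=7, data at stream[10..17]='sfix4kx' -> body[2..9], body so far='snsfix4kx'
Chunk 3: stream[19..20]='8' size=0x8=8, data at stream[22..30]='2igkhgly' -> body[9..17], body so far='snsfix4kx2igkhgly'
Chunk 4: stream[32..33]='3' size=0x3=3, data at stream[35..38]='3ad' -> body[17..20], body so far='snsfix4kx2igkhgly3ad'
Chunk 5: stream[40..41]='0' size=0 (terminator). Final body='snsfix4kx2igkhgly3ad' (20 bytes)
Body byte 19 = 'd'

Answer: d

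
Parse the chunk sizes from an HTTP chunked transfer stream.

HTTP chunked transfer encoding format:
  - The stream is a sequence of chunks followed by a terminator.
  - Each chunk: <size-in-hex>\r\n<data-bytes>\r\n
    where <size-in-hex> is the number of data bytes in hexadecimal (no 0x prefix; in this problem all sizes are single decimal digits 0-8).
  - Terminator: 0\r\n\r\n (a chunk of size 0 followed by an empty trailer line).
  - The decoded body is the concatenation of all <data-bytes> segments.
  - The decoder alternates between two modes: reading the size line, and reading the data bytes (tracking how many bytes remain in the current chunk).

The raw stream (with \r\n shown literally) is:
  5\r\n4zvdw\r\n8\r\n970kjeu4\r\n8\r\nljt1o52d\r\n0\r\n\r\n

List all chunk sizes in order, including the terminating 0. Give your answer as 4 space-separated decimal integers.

Chunk 1: stream[0..1]='5' size=0x5=5, data at stream[3..8]='4zvdw' -> body[0..5], body so far='4zvdw'
Chunk 2: stream[10..11]='8' size=0x8=8, data at stream[13..21]='970kjeu4' -> body[5..13], body so far='4zvdw970kjeu4'
Chunk 3: stream[23..24]='8' size=0x8=8, data at stream[26..34]='ljt1o52d' -> body[13..21], body so far='4zvdw970kjeu4ljt1o52d'
Chunk 4: stream[36..37]='0' size=0 (terminator). Final body='4zvdw970kjeu4ljt1o52d' (21 bytes)

Answer: 5 8 8 0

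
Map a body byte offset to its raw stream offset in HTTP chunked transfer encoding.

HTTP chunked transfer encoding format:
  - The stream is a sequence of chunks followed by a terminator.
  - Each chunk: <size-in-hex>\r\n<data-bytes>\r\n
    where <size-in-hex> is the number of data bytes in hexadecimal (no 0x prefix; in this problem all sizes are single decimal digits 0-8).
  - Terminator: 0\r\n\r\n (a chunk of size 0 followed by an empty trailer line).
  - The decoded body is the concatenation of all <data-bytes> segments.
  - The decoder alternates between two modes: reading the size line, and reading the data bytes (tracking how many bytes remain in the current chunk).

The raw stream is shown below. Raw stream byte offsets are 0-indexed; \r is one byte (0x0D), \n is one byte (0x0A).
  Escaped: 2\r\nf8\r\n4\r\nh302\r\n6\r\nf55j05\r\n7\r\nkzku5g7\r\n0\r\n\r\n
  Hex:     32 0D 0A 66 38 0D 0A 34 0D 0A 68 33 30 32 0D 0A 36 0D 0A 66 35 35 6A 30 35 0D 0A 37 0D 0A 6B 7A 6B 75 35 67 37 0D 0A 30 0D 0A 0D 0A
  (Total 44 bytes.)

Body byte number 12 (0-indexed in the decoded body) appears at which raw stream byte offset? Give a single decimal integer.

Chunk 1: stream[0..1]='2' size=0x2=2, data at stream[3..5]='f8' -> body[0..2], body so far='f8'
Chunk 2: stream[7..8]='4' size=0x4=4, data at stream[10..14]='h302' -> body[2..6], body so far='f8h302'
Chunk 3: stream[16..17]='6' size=0x6=6, data at stream[19..25]='f55j05' -> body[6..12], body so far='f8h302f55j05'
Chunk 4: stream[27..28]='7' size=0x7=7, data at stream[30..37]='kzku5g7' -> body[12..19], body so far='f8h302f55j05kzku5g7'
Chunk 5: stream[39..40]='0' size=0 (terminator). Final body='f8h302f55j05kzku5g7' (19 bytes)
Body byte 12 at stream offset 30

Answer: 30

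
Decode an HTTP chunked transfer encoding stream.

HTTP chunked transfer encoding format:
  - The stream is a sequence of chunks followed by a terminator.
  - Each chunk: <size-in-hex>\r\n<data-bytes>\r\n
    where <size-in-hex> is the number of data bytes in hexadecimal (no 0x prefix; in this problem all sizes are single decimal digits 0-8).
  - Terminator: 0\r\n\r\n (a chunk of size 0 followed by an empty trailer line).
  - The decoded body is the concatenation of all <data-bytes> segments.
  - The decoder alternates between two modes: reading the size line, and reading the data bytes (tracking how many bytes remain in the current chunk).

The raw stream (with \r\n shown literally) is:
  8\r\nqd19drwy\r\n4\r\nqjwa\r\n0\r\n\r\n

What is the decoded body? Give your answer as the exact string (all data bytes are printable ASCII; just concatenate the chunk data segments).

Answer: qd19drwyqjwa

Derivation:
Chunk 1: stream[0..1]='8' size=0x8=8, data at stream[3..11]='qd19drwy' -> body[0..8], body so far='qd19drwy'
Chunk 2: stream[13..14]='4' size=0x4=4, data at stream[16..20]='qjwa' -> body[8..12], body so far='qd19drwyqjwa'
Chunk 3: stream[22..23]='0' size=0 (terminator). Final body='qd19drwyqjwa' (12 bytes)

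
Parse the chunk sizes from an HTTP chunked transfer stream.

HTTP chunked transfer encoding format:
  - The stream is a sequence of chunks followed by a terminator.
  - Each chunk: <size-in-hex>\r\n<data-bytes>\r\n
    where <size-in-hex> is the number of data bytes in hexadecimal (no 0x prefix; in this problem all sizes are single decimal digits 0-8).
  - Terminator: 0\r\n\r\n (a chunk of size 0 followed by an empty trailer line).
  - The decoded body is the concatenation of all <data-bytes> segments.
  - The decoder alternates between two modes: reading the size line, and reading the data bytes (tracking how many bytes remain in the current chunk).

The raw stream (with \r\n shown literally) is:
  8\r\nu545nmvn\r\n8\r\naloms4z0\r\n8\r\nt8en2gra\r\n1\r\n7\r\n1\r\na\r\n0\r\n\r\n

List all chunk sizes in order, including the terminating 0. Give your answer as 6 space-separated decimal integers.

Answer: 8 8 8 1 1 0

Derivation:
Chunk 1: stream[0..1]='8' size=0x8=8, data at stream[3..11]='u545nmvn' -> body[0..8], body so far='u545nmvn'
Chunk 2: stream[13..14]='8' size=0x8=8, data at stream[16..24]='aloms4z0' -> body[8..16], body so far='u545nmvnaloms4z0'
Chunk 3: stream[26..27]='8' size=0x8=8, data at stream[29..37]='t8en2gra' -> body[16..24], body so far='u545nmvnaloms4z0t8en2gra'
Chunk 4: stream[39..40]='1' size=0x1=1, data at stream[42..43]='7' -> body[24..25], body so far='u545nmvnaloms4z0t8en2gra7'
Chunk 5: stream[45..46]='1' size=0x1=1, data at stream[48..49]='a' -> body[25..26], body so far='u545nmvnaloms4z0t8en2gra7a'
Chunk 6: stream[51..52]='0' size=0 (terminator). Final body='u545nmvnaloms4z0t8en2gra7a' (26 bytes)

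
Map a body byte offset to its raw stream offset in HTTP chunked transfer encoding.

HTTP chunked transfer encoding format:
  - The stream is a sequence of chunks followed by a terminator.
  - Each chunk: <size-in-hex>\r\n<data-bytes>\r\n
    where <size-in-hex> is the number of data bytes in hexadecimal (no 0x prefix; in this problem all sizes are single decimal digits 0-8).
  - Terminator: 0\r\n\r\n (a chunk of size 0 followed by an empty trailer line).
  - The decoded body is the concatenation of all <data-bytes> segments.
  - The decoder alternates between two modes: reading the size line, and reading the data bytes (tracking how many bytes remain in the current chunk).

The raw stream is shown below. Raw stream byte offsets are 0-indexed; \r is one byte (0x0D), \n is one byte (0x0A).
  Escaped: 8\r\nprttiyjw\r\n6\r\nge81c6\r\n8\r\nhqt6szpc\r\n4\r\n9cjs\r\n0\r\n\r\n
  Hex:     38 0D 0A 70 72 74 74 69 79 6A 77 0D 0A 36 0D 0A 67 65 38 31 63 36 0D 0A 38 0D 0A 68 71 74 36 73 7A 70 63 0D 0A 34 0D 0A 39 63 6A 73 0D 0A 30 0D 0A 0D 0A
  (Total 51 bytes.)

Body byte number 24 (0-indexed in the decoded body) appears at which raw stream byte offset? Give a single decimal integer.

Answer: 42

Derivation:
Chunk 1: stream[0..1]='8' size=0x8=8, data at stream[3..11]='prttiyjw' -> body[0..8], body so far='prttiyjw'
Chunk 2: stream[13..14]='6' size=0x6=6, data at stream[16..22]='ge81c6' -> body[8..14], body so far='prttiyjwge81c6'
Chunk 3: stream[24..25]='8' size=0x8=8, data at stream[27..35]='hqt6szpc' -> body[14..22], body so far='prttiyjwge81c6hqt6szpc'
Chunk 4: stream[37..38]='4' size=0x4=4, data at stream[40..44]='9cjs' -> body[22..26], body so far='prttiyjwge81c6hqt6szpc9cjs'
Chunk 5: stream[46..47]='0' size=0 (terminator). Final body='prttiyjwge81c6hqt6szpc9cjs' (26 bytes)
Body byte 24 at stream offset 42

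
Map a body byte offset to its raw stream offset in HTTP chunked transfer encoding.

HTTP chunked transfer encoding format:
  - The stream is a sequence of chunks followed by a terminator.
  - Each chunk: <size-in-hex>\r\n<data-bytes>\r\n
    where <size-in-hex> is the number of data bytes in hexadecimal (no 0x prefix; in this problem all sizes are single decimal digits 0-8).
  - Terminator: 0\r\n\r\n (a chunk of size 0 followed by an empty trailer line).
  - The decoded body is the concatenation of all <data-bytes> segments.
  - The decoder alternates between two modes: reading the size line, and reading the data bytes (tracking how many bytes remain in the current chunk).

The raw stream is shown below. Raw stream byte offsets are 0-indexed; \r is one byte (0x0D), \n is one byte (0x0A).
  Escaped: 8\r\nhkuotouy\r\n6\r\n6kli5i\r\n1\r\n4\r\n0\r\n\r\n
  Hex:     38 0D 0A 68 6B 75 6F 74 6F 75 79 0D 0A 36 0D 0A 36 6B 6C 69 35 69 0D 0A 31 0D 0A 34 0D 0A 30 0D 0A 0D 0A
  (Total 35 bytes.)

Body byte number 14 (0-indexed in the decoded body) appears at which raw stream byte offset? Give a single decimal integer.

Chunk 1: stream[0..1]='8' size=0x8=8, data at stream[3..11]='hkuotouy' -> body[0..8], body so far='hkuotouy'
Chunk 2: stream[13..14]='6' size=0x6=6, data at stream[16..22]='6kli5i' -> body[8..14], body so far='hkuotouy6kli5i'
Chunk 3: stream[24..25]='1' size=0x1=1, data at stream[27..28]='4' -> body[14..15], body so far='hkuotouy6kli5i4'
Chunk 4: stream[30..31]='0' size=0 (terminator). Final body='hkuotouy6kli5i4' (15 bytes)
Body byte 14 at stream offset 27

Answer: 27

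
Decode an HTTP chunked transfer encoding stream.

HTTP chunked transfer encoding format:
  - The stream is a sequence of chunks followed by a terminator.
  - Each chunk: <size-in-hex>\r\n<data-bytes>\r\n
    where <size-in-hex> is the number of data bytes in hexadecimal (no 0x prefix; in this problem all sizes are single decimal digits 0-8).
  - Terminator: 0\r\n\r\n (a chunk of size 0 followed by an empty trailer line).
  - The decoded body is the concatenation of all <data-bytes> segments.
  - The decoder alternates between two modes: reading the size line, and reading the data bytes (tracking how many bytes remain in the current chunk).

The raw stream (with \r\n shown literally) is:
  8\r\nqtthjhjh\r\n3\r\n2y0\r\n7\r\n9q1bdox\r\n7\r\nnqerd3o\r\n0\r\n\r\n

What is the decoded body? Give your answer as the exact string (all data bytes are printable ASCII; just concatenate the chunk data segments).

Chunk 1: stream[0..1]='8' size=0x8=8, data at stream[3..11]='qtthjhjh' -> body[0..8], body so far='qtthjhjh'
Chunk 2: stream[13..14]='3' size=0x3=3, data at stream[16..19]='2y0' -> body[8..11], body so far='qtthjhjh2y0'
Chunk 3: stream[21..22]='7' size=0x7=7, data at stream[24..31]='9q1bdox' -> body[11..18], body so far='qtthjhjh2y09q1bdox'
Chunk 4: stream[33..34]='7' size=0x7=7, data at stream[36..43]='nqerd3o' -> body[18..25], body so far='qtthjhjh2y09q1bdoxnqerd3o'
Chunk 5: stream[45..46]='0' size=0 (terminator). Final body='qtthjhjh2y09q1bdoxnqerd3o' (25 bytes)

Answer: qtthjhjh2y09q1bdoxnqerd3o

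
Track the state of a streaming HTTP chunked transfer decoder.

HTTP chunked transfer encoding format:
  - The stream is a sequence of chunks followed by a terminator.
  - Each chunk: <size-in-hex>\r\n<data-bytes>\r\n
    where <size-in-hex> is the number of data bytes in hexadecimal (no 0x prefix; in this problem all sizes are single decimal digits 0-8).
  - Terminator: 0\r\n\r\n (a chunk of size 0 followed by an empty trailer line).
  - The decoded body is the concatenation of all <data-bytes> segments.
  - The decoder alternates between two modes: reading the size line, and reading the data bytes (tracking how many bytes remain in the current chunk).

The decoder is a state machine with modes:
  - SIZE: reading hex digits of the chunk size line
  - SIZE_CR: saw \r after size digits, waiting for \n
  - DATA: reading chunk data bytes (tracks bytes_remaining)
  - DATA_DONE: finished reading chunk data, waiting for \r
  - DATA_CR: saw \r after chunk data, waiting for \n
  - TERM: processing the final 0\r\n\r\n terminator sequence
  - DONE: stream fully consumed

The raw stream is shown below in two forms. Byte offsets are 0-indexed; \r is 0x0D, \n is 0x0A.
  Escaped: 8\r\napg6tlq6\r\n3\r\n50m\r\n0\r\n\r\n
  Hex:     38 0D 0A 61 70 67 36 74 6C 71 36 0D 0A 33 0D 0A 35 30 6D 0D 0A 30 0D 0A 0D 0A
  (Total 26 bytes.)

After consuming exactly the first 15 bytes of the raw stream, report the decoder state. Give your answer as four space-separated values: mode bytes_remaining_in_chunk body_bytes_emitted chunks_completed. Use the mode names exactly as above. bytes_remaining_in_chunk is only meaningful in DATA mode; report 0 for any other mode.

Answer: SIZE_CR 0 8 1

Derivation:
Byte 0 = '8': mode=SIZE remaining=0 emitted=0 chunks_done=0
Byte 1 = 0x0D: mode=SIZE_CR remaining=0 emitted=0 chunks_done=0
Byte 2 = 0x0A: mode=DATA remaining=8 emitted=0 chunks_done=0
Byte 3 = 'a': mode=DATA remaining=7 emitted=1 chunks_done=0
Byte 4 = 'p': mode=DATA remaining=6 emitted=2 chunks_done=0
Byte 5 = 'g': mode=DATA remaining=5 emitted=3 chunks_done=0
Byte 6 = '6': mode=DATA remaining=4 emitted=4 chunks_done=0
Byte 7 = 't': mode=DATA remaining=3 emitted=5 chunks_done=0
Byte 8 = 'l': mode=DATA remaining=2 emitted=6 chunks_done=0
Byte 9 = 'q': mode=DATA remaining=1 emitted=7 chunks_done=0
Byte 10 = '6': mode=DATA_DONE remaining=0 emitted=8 chunks_done=0
Byte 11 = 0x0D: mode=DATA_CR remaining=0 emitted=8 chunks_done=0
Byte 12 = 0x0A: mode=SIZE remaining=0 emitted=8 chunks_done=1
Byte 13 = '3': mode=SIZE remaining=0 emitted=8 chunks_done=1
Byte 14 = 0x0D: mode=SIZE_CR remaining=0 emitted=8 chunks_done=1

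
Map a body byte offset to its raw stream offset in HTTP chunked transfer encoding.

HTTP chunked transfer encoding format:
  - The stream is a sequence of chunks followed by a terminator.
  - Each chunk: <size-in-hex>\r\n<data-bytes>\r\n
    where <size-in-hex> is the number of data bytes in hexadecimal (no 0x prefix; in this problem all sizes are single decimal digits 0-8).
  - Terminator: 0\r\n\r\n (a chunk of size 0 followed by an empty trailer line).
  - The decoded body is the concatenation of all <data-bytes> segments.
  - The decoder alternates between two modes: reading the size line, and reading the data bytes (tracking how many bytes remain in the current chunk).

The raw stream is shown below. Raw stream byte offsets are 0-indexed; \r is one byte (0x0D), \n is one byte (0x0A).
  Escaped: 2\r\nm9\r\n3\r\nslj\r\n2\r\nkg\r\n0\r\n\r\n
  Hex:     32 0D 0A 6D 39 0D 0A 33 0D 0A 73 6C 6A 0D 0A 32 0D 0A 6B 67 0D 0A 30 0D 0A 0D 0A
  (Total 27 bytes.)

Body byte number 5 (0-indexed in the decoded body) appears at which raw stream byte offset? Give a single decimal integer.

Answer: 18

Derivation:
Chunk 1: stream[0..1]='2' size=0x2=2, data at stream[3..5]='m9' -> body[0..2], body so far='m9'
Chunk 2: stream[7..8]='3' size=0x3=3, data at stream[10..13]='slj' -> body[2..5], body so far='m9slj'
Chunk 3: stream[15..16]='2' size=0x2=2, data at stream[18..20]='kg' -> body[5..7], body so far='m9sljkg'
Chunk 4: stream[22..23]='0' size=0 (terminator). Final body='m9sljkg' (7 bytes)
Body byte 5 at stream offset 18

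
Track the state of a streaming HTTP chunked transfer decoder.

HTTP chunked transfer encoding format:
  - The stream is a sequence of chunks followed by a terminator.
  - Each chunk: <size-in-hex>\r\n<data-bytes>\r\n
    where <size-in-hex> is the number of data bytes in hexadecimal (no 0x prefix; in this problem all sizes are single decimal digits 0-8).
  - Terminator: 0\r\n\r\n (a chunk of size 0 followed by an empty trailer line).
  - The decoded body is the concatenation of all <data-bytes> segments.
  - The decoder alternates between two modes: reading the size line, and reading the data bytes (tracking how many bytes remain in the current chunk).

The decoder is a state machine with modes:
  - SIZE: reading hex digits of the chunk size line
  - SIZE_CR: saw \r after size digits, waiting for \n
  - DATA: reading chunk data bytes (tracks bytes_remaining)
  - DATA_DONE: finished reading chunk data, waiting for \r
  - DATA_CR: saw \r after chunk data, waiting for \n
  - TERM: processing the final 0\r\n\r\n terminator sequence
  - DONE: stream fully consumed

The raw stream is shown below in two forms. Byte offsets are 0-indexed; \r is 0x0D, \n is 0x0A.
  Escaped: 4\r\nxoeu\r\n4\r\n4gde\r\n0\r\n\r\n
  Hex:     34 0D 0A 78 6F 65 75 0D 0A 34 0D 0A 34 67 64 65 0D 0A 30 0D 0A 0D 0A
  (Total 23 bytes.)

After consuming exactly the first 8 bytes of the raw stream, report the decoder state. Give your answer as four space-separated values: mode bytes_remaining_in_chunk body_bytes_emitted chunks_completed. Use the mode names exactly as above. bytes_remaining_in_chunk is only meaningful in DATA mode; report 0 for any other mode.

Byte 0 = '4': mode=SIZE remaining=0 emitted=0 chunks_done=0
Byte 1 = 0x0D: mode=SIZE_CR remaining=0 emitted=0 chunks_done=0
Byte 2 = 0x0A: mode=DATA remaining=4 emitted=0 chunks_done=0
Byte 3 = 'x': mode=DATA remaining=3 emitted=1 chunks_done=0
Byte 4 = 'o': mode=DATA remaining=2 emitted=2 chunks_done=0
Byte 5 = 'e': mode=DATA remaining=1 emitted=3 chunks_done=0
Byte 6 = 'u': mode=DATA_DONE remaining=0 emitted=4 chunks_done=0
Byte 7 = 0x0D: mode=DATA_CR remaining=0 emitted=4 chunks_done=0

Answer: DATA_CR 0 4 0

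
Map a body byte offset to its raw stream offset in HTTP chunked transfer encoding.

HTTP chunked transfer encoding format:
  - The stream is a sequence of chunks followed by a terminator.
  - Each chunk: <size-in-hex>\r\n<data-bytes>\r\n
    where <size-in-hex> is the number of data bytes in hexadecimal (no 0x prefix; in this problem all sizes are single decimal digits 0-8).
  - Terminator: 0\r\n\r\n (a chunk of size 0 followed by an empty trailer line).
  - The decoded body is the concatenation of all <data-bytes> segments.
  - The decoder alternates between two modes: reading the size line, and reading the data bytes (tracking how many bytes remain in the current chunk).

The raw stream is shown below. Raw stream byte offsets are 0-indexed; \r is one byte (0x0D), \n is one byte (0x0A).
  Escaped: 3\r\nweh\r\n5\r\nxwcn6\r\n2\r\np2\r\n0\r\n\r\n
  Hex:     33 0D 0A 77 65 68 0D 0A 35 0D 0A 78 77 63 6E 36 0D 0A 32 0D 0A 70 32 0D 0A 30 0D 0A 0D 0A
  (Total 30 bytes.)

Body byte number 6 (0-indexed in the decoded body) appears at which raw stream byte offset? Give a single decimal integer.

Answer: 14

Derivation:
Chunk 1: stream[0..1]='3' size=0x3=3, data at stream[3..6]='weh' -> body[0..3], body so far='weh'
Chunk 2: stream[8..9]='5' size=0x5=5, data at stream[11..16]='xwcn6' -> body[3..8], body so far='wehxwcn6'
Chunk 3: stream[18..19]='2' size=0x2=2, data at stream[21..23]='p2' -> body[8..10], body so far='wehxwcn6p2'
Chunk 4: stream[25..26]='0' size=0 (terminator). Final body='wehxwcn6p2' (10 bytes)
Body byte 6 at stream offset 14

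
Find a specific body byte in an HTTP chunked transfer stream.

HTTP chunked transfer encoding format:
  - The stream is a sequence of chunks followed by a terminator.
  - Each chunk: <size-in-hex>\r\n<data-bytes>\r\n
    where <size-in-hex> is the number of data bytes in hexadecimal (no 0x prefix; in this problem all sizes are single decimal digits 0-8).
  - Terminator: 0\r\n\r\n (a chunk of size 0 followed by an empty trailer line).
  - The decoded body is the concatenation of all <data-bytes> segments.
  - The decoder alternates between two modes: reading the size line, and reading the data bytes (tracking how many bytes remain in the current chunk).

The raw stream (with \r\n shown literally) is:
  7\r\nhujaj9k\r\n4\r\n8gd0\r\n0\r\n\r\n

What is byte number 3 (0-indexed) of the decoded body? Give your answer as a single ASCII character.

Answer: a

Derivation:
Chunk 1: stream[0..1]='7' size=0x7=7, data at stream[3..10]='hujaj9k' -> body[0..7], body so far='hujaj9k'
Chunk 2: stream[12..13]='4' size=0x4=4, data at stream[15..19]='8gd0' -> body[7..11], body so far='hujaj9k8gd0'
Chunk 3: stream[21..22]='0' size=0 (terminator). Final body='hujaj9k8gd0' (11 bytes)
Body byte 3 = 'a'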